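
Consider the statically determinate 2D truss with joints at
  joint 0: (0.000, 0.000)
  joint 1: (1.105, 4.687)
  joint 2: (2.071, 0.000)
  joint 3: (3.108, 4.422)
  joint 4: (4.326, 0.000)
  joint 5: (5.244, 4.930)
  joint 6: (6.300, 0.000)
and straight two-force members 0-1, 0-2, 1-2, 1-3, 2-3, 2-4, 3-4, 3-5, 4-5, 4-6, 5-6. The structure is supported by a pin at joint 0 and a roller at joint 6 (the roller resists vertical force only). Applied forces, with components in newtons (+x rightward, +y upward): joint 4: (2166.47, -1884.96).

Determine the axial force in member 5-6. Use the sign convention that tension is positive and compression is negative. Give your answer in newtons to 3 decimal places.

N=7 nodes, M=11 members, R=3 reactions → 2N=14, M+R=14
member 0 (0-1): L=4.8155, (cx,cy)=(0.2295,0.9733)
member 1 (0-2): L=2.0710, (cx,cy)=(1.0000,0.0000)
member 2 (1-2): L=4.7855, (cx,cy)=(0.2019,-0.9794)
member 3 (1-3): L=2.0205, (cx,cy)=(0.9914,-0.1312)
member 4 (2-3): L=4.5420, (cx,cy)=(0.2283,0.9736)
member 5 (2-4): L=2.2550, (cx,cy)=(1.0000,0.0000)
member 6 (3-4): L=4.5867, (cx,cy)=(0.2656,-0.9641)
member 7 (3-5): L=2.1956, (cx,cy)=(0.9729,0.2314)
member 8 (4-5): L=5.0147, (cx,cy)=(0.1831,0.9831)
member 9 (4-6): L=1.9740, (cx,cy)=(1.0000,0.0000)
member 10 (5-6): L=5.0418, (cx,cy)=(0.2094,-0.9778)
solve A·x = −loads:
  F[0-1] = -606.8128 N (compression)
  F[0-2] = +2305.7139 N (tension)
  F[1-2] = +639.2754 N (tension)
  F[1-3] = -270.6254 N (compression)
  F[2-3] = -643.1017 N (compression)
  F[2-4] = +2581.5875 N (tension)
  F[3-4] = +478.8448 N (tension)
  F[3-5] = -557.4007 N (compression)
  F[4-5] = +1447.7723 N (tension)
  F[4-6] = +277.2459 N (tension)
  F[5-6] = -1323.6991 N (compression)
  Rx@0 = -2166.4700 N
  Ry@0 = +590.6208 N
  Ry@6 = +1294.3392 N

-1323.699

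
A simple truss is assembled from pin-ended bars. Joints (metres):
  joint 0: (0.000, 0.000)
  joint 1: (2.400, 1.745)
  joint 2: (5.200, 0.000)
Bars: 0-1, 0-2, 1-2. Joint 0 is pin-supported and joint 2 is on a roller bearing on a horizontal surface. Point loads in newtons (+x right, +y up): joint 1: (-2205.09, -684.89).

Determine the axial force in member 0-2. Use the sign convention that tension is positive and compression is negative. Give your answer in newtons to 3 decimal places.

-680.142

N=3 nodes, M=3 members, R=3 reactions → 2N=6, M+R=6
member 0 (0-1): L=2.9673, (cx,cy)=(0.8088,0.5881)
member 1 (0-2): L=5.2000, (cx,cy)=(1.0000,0.0000)
member 2 (1-2): L=3.2992, (cx,cy)=(0.8487,-0.5289)
solve A·x = −loads:
  F[0-1] = -1885.4242 N (compression)
  F[0-2] = -680.1420 N (compression)
  F[1-2] = +801.4129 N (tension)
  Rx@0 = +2205.0900 N
  Ry@0 = +1108.7642 N
  Ry@2 = -423.8742 N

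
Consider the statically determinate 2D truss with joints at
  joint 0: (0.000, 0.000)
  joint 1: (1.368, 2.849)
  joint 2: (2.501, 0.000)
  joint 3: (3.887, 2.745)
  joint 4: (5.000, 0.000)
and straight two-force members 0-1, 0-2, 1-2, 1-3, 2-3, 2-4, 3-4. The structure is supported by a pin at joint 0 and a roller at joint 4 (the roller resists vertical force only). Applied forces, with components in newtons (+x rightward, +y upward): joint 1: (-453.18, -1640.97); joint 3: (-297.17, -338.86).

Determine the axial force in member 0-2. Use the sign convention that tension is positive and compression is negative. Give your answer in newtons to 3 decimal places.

60.558

N=5 nodes, M=7 members, R=3 reactions → 2N=10, M+R=10
member 0 (0-1): L=3.1604, (cx,cy)=(0.4329,0.9015)
member 1 (0-2): L=2.5010, (cx,cy)=(1.0000,0.0000)
member 2 (1-2): L=3.0660, (cx,cy)=(0.3695,-0.9292)
member 3 (1-3): L=2.5211, (cx,cy)=(0.9991,-0.0413)
member 4 (2-3): L=3.0751, (cx,cy)=(0.4507,0.8927)
member 5 (2-4): L=2.4990, (cx,cy)=(1.0000,0.0000)
member 6 (3-4): L=2.9621, (cx,cy)=(0.3758,-0.9267)
solve A·x = −loads:
  F[0-1] = -1873.3965 N (compression)
  F[0-2] = +60.5581 N (tension)
  F[1-2] = +68.4913 N (tension)
  F[1-3] = -383.3643 N (compression)
  F[2-3] = -71.2959 N (compression)
  F[2-4] = +118.0027 N (tension)
  F[3-4] = -314.0439 N (compression)
  Rx@0 = +750.3500 N
  Ry@0 = +1688.7991 N
  Ry@4 = +291.0309 N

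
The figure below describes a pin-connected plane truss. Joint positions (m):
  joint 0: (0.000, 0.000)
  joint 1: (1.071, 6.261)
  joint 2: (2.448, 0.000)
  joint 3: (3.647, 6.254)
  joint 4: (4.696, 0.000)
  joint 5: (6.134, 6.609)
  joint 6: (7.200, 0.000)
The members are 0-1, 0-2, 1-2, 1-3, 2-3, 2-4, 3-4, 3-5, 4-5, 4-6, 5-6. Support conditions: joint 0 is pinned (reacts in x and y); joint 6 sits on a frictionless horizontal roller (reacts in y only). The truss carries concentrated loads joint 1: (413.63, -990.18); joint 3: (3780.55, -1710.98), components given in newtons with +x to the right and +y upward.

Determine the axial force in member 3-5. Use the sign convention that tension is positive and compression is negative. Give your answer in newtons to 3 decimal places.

N=7 nodes, M=11 members, R=3 reactions → 2N=14, M+R=14
member 0 (0-1): L=6.3519, (cx,cy)=(0.1686,0.9857)
member 1 (0-2): L=2.4480, (cx,cy)=(1.0000,0.0000)
member 2 (1-2): L=6.4106, (cx,cy)=(0.2148,-0.9767)
member 3 (1-3): L=2.5760, (cx,cy)=(1.0000,-0.0027)
member 4 (2-3): L=6.3679, (cx,cy)=(0.1883,0.9821)
member 5 (2-4): L=2.2480, (cx,cy)=(1.0000,0.0000)
member 6 (3-4): L=6.3414, (cx,cy)=(0.1654,-0.9862)
member 7 (3-5): L=2.5122, (cx,cy)=(0.9900,0.1413)
member 8 (4-5): L=6.7636, (cx,cy)=(0.2126,0.9771)
member 9 (4-6): L=2.5040, (cx,cy)=(1.0000,0.0000)
member 10 (5-6): L=6.6944, (cx,cy)=(0.1592,-0.9872)
solve A·x = −loads:
  F[0-1] = +1984.7171 N (tension)
  F[0-2] = +3859.5371 N (tension)
  F[1-2] = -3018.4857 N (compression)
  F[1-3] = +569.3836 N (tension)
  F[2-3] = +3001.7182 N (tension)
  F[2-4] = +2645.9804 N (tension)
  F[3-4] = -4986.1135 N (compression)
  F[3-5] = -1839.6285 N (compression)
  F[4-5] = +5032.4736 N (tension)
  F[4-6] = +751.2262 N (tension)
  F[5-6] = -4717.6573 N (compression)
  Rx@0 = -4194.1800 N
  Ry@0 = -1956.3017 N
  Ry@6 = +4657.4617 N

-1839.629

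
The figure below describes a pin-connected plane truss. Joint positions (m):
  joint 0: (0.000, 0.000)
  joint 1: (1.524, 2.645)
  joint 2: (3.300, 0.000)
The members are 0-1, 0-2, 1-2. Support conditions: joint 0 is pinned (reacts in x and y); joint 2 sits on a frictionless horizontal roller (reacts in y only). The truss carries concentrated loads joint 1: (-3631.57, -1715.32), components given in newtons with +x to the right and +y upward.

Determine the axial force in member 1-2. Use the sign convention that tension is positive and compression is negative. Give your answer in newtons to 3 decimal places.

N=3 nodes, M=3 members, R=3 reactions → 2N=6, M+R=6
member 0 (0-1): L=3.0526, (cx,cy)=(0.4992,0.8665)
member 1 (0-2): L=3.3000, (cx,cy)=(1.0000,0.0000)
member 2 (1-2): L=3.1859, (cx,cy)=(0.5574,-0.8302)
solve A·x = −loads:
  F[0-1] = -4424.7819 N (compression)
  F[0-2] = -1422.5407 N (compression)
  F[1-2] = +2551.8730 N (tension)
  Rx@0 = +3631.5700 N
  Ry@0 = +3833.9124 N
  Ry@2 = -2118.5924 N

2551.873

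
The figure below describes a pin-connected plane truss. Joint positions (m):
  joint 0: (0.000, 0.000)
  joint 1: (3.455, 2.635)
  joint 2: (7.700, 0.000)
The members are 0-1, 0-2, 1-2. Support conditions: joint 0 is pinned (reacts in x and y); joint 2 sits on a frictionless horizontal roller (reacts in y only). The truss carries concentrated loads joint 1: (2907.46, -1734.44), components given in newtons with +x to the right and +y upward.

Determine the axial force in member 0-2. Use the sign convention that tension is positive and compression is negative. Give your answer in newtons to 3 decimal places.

2856.637

N=3 nodes, M=3 members, R=3 reactions → 2N=6, M+R=6
member 0 (0-1): L=4.3451, (cx,cy)=(0.7951,0.6064)
member 1 (0-2): L=7.7000, (cx,cy)=(1.0000,0.0000)
member 2 (1-2): L=4.9963, (cx,cy)=(0.8496,-0.5274)
solve A·x = −loads:
  F[0-1] = +63.9172 N (tension)
  F[0-2] = +2856.6368 N (tension)
  F[1-2] = -3362.2337 N (compression)
  Rx@0 = -2907.4600 N
  Ry@0 = -38.7609 N
  Ry@2 = +1773.2009 N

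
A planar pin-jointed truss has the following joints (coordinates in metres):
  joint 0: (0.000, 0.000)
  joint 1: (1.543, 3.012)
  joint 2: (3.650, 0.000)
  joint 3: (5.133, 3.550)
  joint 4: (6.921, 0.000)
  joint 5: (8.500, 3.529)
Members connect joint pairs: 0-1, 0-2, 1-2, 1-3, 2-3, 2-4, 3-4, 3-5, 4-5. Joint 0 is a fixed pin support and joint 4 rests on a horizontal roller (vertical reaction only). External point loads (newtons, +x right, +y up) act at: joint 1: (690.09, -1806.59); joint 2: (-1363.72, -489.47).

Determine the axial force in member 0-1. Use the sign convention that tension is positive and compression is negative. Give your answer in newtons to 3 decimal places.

N=6 nodes, M=9 members, R=3 reactions → 2N=12, M+R=12
member 0 (0-1): L=3.3842, (cx,cy)=(0.4559,0.8900)
member 1 (0-2): L=3.6500, (cx,cy)=(1.0000,0.0000)
member 2 (1-2): L=3.6758, (cx,cy)=(0.5732,-0.8194)
member 3 (1-3): L=3.6301, (cx,cy)=(0.9890,0.1482)
member 4 (2-3): L=3.8473, (cx,cy)=(0.3855,0.9227)
member 5 (2-4): L=3.2710, (cx,cy)=(1.0000,0.0000)
member 6 (3-4): L=3.9749, (cx,cy)=(0.4498,-0.8931)
member 7 (3-5): L=3.3671, (cx,cy)=(1.0000,-0.0062)
member 8 (4-5): L=3.8661, (cx,cy)=(0.4084,0.9128)
solve A·x = −loads:
  F[0-1] = -1499.7882 N (compression)
  F[0-2] = +10.1814 N (tension)
  F[1-2] = -748.5327 N (compression)
  F[1-3] = -955.3882 N (compression)
  F[2-3] = +1195.1864 N (tension)
  F[2-4] = +484.1359 N (tension)
  F[3-4] = -1076.2686 N (compression)
  F[3-5] = -0.0000 N (compression)
  F[4-5] = +0.0000 N (tension)
  Rx@0 = +673.6300 N
  Ry@0 = +1334.8282 N
  Ry@4 = +961.2318 N

-1499.788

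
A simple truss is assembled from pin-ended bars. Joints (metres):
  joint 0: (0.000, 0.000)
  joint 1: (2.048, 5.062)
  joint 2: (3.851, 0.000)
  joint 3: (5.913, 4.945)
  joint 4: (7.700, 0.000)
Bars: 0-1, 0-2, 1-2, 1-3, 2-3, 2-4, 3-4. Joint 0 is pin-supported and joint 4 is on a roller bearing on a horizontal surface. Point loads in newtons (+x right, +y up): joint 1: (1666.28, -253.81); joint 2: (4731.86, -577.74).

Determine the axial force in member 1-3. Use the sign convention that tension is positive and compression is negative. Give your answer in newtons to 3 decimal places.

-1116.504

N=5 nodes, M=7 members, R=3 reactions → 2N=10, M+R=10
member 0 (0-1): L=5.4606, (cx,cy)=(0.3751,0.9270)
member 1 (0-2): L=3.8510, (cx,cy)=(1.0000,0.0000)
member 2 (1-2): L=5.3735, (cx,cy)=(0.3355,-0.9420)
member 3 (1-3): L=3.8668, (cx,cy)=(0.9995,-0.0303)
member 4 (2-3): L=5.3577, (cx,cy)=(0.3849,0.9230)
member 5 (2-4): L=3.8490, (cx,cy)=(1.0000,0.0000)
member 6 (3-4): L=5.2580, (cx,cy)=(0.3399,-0.9405)
solve A·x = −loads:
  F[0-1] = +669.1648 N (tension)
  F[0-2] = +6147.1695 N (tension)
  F[1-2] = -892.0604 N (compression)
  F[1-3] = -1116.5036 N (compression)
  F[2-3] = +1536.4343 N (tension)
  F[2-4] = +524.6692 N (tension)
  F[3-4] = -1543.7618 N (compression)
  Rx@0 = -6398.1400 N
  Ry@0 = -620.3187 N
  Ry@4 = +1451.8687 N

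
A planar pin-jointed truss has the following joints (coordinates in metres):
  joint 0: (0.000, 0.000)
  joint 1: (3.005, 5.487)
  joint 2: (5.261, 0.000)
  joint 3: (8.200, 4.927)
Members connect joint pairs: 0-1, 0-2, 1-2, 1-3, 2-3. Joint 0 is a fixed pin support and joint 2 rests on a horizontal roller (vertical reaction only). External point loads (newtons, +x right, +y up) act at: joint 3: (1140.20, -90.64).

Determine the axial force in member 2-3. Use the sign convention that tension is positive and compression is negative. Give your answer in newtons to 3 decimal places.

35.304

N=4 nodes, M=5 members, R=3 reactions → 2N=8, M+R=8
member 0 (0-1): L=6.2560, (cx,cy)=(0.4803,0.8771)
member 1 (0-2): L=5.2610, (cx,cy)=(1.0000,0.0000)
member 2 (1-2): L=5.9327, (cx,cy)=(0.3803,-0.9249)
member 3 (1-3): L=5.2251, (cx,cy)=(0.9942,-0.1072)
member 4 (2-3): L=5.7370, (cx,cy)=(0.5123,0.8588)
solve A·x = −loads:
  F[0-1] = +1275.1926 N (tension)
  F[0-2] = +527.6727 N (tension)
  F[1-2] = -1340.0784 N (compression)
  F[1-3] = +1128.6149 N (tension)
  F[2-3] = +35.3038 N (tension)
  Rx@0 = -1140.2000 N
  Ry@0 = -1118.4483 N
  Ry@2 = +1209.0883 N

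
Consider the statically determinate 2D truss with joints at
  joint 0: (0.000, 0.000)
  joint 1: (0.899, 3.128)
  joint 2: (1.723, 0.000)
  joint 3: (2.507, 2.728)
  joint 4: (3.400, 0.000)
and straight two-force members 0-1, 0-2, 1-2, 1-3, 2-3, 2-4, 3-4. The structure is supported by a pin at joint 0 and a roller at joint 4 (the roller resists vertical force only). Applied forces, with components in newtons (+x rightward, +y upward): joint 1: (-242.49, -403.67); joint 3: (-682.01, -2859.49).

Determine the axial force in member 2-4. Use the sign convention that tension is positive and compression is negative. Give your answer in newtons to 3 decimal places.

N=5 nodes, M=7 members, R=3 reactions → 2N=10, M+R=10
member 0 (0-1): L=3.2546, (cx,cy)=(0.2762,0.9611)
member 1 (0-2): L=1.7230, (cx,cy)=(1.0000,0.0000)
member 2 (1-2): L=3.2347, (cx,cy)=(0.2547,-0.9670)
member 3 (1-3): L=1.6570, (cx,cy)=(0.9704,-0.2414)
member 4 (2-3): L=2.8384, (cx,cy)=(0.2762,0.9611)
member 5 (2-4): L=1.6770, (cx,cy)=(1.0000,0.0000)
member 6 (3-4): L=2.8704, (cx,cy)=(0.3111,-0.9504)
solve A·x = −loads:
  F[0-1] = -1891.8810 N (compression)
  F[0-2] = -401.9203 N (compression)
  F[1-2] = +1642.5502 N (tension)
  F[1-3] = -719.7950 N (compression)
  F[2-3] = -1652.6559 N (compression)
  F[2-4] = +472.9774 N (tension)
  F[3-4] = -1520.3289 N (compression)
  Rx@0 = +924.5000 N
  Ry@0 = +1818.2751 N
  Ry@4 = +1444.8849 N

472.977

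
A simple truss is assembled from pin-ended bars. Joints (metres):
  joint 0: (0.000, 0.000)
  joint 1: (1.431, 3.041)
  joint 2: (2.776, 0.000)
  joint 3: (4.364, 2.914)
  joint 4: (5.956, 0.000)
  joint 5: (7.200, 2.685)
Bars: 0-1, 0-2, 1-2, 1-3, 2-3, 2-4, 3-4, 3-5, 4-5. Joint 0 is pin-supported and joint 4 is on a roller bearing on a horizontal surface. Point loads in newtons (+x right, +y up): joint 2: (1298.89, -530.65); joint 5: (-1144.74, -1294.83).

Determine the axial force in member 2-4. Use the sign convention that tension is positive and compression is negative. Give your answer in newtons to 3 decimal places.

N=6 nodes, M=9 members, R=3 reactions → 2N=12, M+R=12
member 0 (0-1): L=3.3609, (cx,cy)=(0.4258,0.9048)
member 1 (0-2): L=2.7760, (cx,cy)=(1.0000,0.0000)
member 2 (1-2): L=3.3252, (cx,cy)=(0.4045,-0.9145)
member 3 (1-3): L=2.9357, (cx,cy)=(0.9991,-0.0433)
member 4 (2-3): L=3.3186, (cx,cy)=(0.4785,0.8781)
member 5 (2-4): L=3.1800, (cx,cy)=(1.0000,0.0000)
member 6 (3-4): L=3.3205, (cx,cy)=(0.4794,-0.8776)
member 7 (3-5): L=2.8452, (cx,cy)=(0.9968,-0.0805)
member 8 (4-5): L=2.9592, (cx,cy)=(0.4204,0.9073)
solve A·x = −loads:
  F[0-1] = -584.5692 N (compression)
  F[0-2] = +403.0494 N (tension)
  F[1-2] = +601.6658 N (tension)
  F[1-3] = -492.7294 N (compression)
  F[2-3] = -22.3197 N (compression)
  F[2-4] = -641.7916 N (compression)
  F[3-4] = +46.3664 N (tension)
  F[3-5] = -526.8878 N (compression)
  F[4-5] = -1473.7907 N (compression)
  Rx@0 = -154.1500 N
  Ry@0 = +528.9331 N
  Ry@4 = +1296.5469 N

-641.792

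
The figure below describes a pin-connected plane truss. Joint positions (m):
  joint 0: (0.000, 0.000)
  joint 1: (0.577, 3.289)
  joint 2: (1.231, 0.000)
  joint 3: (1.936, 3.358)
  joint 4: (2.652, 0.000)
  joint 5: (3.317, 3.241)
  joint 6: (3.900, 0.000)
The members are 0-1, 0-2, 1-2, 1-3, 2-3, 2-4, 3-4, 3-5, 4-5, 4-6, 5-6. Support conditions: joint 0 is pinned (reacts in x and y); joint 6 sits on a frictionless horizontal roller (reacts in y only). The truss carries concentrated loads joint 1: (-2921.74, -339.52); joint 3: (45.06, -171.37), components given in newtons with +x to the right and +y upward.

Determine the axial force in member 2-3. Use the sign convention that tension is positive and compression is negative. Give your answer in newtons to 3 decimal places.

-2614.620

N=7 nodes, M=11 members, R=3 reactions → 2N=14, M+R=14
member 0 (0-1): L=3.3392, (cx,cy)=(0.1728,0.9850)
member 1 (0-2): L=1.2310, (cx,cy)=(1.0000,0.0000)
member 2 (1-2): L=3.3534, (cx,cy)=(0.1950,-0.9808)
member 3 (1-3): L=1.3608, (cx,cy)=(0.9987,0.0507)
member 4 (2-3): L=3.4312, (cx,cy)=(0.2055,0.9787)
member 5 (2-4): L=1.4210, (cx,cy)=(1.0000,0.0000)
member 6 (3-4): L=3.4335, (cx,cy)=(0.2085,-0.9780)
member 7 (3-5): L=1.3859, (cx,cy)=(0.9964,-0.0844)
member 8 (4-5): L=3.3085, (cx,cy)=(0.2010,0.9796)
member 9 (4-6): L=1.2480, (cx,cy)=(1.0000,0.0000)
member 10 (5-6): L=3.2930, (cx,cy)=(0.1770,-0.9842)
solve A·x = −loads:
  F[0-1] = -2843.5647 N (compression)
  F[0-2] = -2385.3280 N (compression)
  F[1-2] = +2608.9318 N (tension)
  F[1-3] = +1924.0526 N (tension)
  F[2-3] = -2614.6205 N (compression)
  F[2-4] = -1339.2992 N (compression)
  F[3-4] = +2266.2984 N (tension)
  F[3-5] = +869.8027 N (tension)
  F[4-5] = -2262.6500 N (compression)
  F[4-6] = -411.9138 N (compression)
  F[5-6] = +2326.6547 N (tension)
  Rx@0 = +2876.6800 N
  Ry@0 = +2800.7915 N
  Ry@6 = -2289.9015 N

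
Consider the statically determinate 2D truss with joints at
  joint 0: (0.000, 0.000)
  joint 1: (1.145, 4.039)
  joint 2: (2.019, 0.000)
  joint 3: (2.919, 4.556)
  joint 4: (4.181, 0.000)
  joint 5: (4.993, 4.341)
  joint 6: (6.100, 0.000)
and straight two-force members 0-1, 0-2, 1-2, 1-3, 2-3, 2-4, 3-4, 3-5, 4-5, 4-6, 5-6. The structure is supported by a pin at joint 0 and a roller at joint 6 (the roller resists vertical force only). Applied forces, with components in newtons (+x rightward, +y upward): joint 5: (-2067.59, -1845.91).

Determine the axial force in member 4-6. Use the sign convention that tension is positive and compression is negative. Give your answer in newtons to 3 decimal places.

N=7 nodes, M=11 members, R=3 reactions → 2N=14, M+R=14
member 0 (0-1): L=4.1982, (cx,cy)=(0.2727,0.9621)
member 1 (0-2): L=2.0190, (cx,cy)=(1.0000,0.0000)
member 2 (1-2): L=4.1325, (cx,cy)=(0.2115,-0.9774)
member 3 (1-3): L=1.8478, (cx,cy)=(0.9601,0.2798)
member 4 (2-3): L=4.6440, (cx,cy)=(0.1938,0.9810)
member 5 (2-4): L=2.1620, (cx,cy)=(1.0000,0.0000)
member 6 (3-4): L=4.7276, (cx,cy)=(0.2669,-0.9637)
member 7 (3-5): L=2.0851, (cx,cy)=(0.9947,-0.1031)
member 8 (4-5): L=4.4163, (cx,cy)=(0.1839,0.9830)
member 9 (4-6): L=1.9190, (cx,cy)=(1.0000,0.0000)
member 10 (5-6): L=4.4799, (cx,cy)=(0.2471,-0.9690)
solve A·x = −loads:
  F[0-1] = -1877.5469 N (compression)
  F[0-2] = -1555.5106 N (compression)
  F[1-2] = +1594.9035 N (tension)
  F[1-3] = -884.7295 N (compression)
  F[2-3] = -1588.9490 N (compression)
  F[2-4] = -910.2631 N (compression)
  F[3-4] = +2057.9694 N (tension)
  F[3-5] = -1715.8385 N (compression)
  F[4-5] = -2017.6874 N (compression)
  F[4-6] = +10.0842 N (tension)
  F[5-6] = -40.8099 N (compression)
  Rx@0 = +2067.5900 N
  Ry@0 = +1806.3657 N
  Ry@6 = +39.5443 N

10.084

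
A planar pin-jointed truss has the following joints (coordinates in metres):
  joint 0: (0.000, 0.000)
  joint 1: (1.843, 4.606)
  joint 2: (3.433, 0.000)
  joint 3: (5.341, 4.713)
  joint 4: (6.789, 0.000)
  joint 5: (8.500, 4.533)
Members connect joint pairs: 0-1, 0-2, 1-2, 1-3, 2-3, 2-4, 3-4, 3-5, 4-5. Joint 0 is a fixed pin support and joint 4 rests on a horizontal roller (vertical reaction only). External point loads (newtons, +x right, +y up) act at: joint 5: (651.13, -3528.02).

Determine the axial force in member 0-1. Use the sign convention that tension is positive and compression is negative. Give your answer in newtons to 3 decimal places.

N=6 nodes, M=9 members, R=3 reactions → 2N=12, M+R=12
member 0 (0-1): L=4.9610, (cx,cy)=(0.3715,0.9284)
member 1 (0-2): L=3.4330, (cx,cy)=(1.0000,0.0000)
member 2 (1-2): L=4.8727, (cx,cy)=(0.3263,-0.9453)
member 3 (1-3): L=3.4996, (cx,cy)=(0.9995,0.0306)
member 4 (2-3): L=5.0846, (cx,cy)=(0.3753,0.9269)
member 5 (2-4): L=3.3560, (cx,cy)=(1.0000,0.0000)
member 6 (3-4): L=4.9304, (cx,cy)=(0.2937,-0.9559)
member 7 (3-5): L=3.1641, (cx,cy)=(0.9984,-0.0569)
member 8 (4-5): L=4.8452, (cx,cy)=(0.3531,0.9356)
solve A·x = −loads:
  F[0-1] = +1425.9571 N (tension)
  F[0-2] = +121.3942 N (tension)
  F[1-2] = -1368.9724 N (compression)
  F[1-3] = +976.8977 N (tension)
  F[2-3] = +1396.0610 N (tension)
  F[2-4] = -849.1872 N (compression)
  F[3-4] = -1500.6873 N (compression)
  F[3-5] = +1944.1977 N (tension)
  F[4-5] = -3652.7583 N (compression)
  Rx@0 = -651.1300 N
  Ry@0 = -1323.9085 N
  Ry@4 = +4851.9285 N

1425.957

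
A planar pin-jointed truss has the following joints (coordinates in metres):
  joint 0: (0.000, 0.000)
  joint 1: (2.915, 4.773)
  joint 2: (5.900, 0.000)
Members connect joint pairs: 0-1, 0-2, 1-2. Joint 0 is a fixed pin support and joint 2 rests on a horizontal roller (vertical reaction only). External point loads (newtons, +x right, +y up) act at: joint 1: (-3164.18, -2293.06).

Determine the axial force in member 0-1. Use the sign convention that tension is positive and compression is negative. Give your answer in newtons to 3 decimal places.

N=3 nodes, M=3 members, R=3 reactions → 2N=6, M+R=6
member 0 (0-1): L=5.5927, (cx,cy)=(0.5212,0.8534)
member 1 (0-2): L=5.9000, (cx,cy)=(1.0000,0.0000)
member 2 (1-2): L=5.6295, (cx,cy)=(0.5302,-0.8478)
solve A·x = −loads:
  F[0-1] = -4358.7771 N (compression)
  F[0-2] = -892.3361 N (compression)
  F[1-2] = +1682.8959 N (tension)
  Rx@0 = +3164.1800 N
  Ry@0 = +3719.9009 N
  Ry@2 = -1426.8409 N

-4358.777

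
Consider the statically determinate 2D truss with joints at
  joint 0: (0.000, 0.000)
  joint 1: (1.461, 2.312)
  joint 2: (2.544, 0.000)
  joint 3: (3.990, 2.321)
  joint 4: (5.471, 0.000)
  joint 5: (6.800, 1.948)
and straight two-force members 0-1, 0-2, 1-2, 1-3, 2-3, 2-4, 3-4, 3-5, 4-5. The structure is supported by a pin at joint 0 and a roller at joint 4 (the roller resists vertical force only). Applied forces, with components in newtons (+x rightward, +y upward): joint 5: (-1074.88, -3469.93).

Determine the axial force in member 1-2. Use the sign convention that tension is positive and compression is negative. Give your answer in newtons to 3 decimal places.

-506.184

N=6 nodes, M=9 members, R=3 reactions → 2N=12, M+R=12
member 0 (0-1): L=2.7349, (cx,cy)=(0.5342,0.8454)
member 1 (0-2): L=2.5440, (cx,cy)=(1.0000,0.0000)
member 2 (1-2): L=2.5531, (cx,cy)=(0.4242,-0.9056)
member 3 (1-3): L=2.5290, (cx,cy)=(1.0000,0.0036)
member 4 (2-3): L=2.7346, (cx,cy)=(0.5288,0.8488)
member 5 (2-4): L=2.9270, (cx,cy)=(1.0000,0.0000)
member 6 (3-4): L=2.7533, (cx,cy)=(0.5379,-0.8430)
member 7 (3-5): L=2.8346, (cx,cy)=(0.9913,-0.1316)
member 8 (4-5): L=2.3582, (cx,cy)=(0.5636,0.8261)
solve A·x = −loads:
  F[0-1] = +544.3663 N (tension)
  F[0-2] = -1365.6801 N (compression)
  F[1-2] = -506.1838 N (compression)
  F[1-3] = +505.5230 N (tension)
  F[2-3] = +540.0668 N (tension)
  F[2-4] = -1865.9774 N (compression)
  F[3-4] = -732.4970 N (compression)
  F[3-5] = +1195.5095 N (tension)
  F[4-5] = -4010.1135 N (compression)
  Rx@0 = +1074.8800 N
  Ry@0 = -460.1847 N
  Ry@4 = +3930.1147 N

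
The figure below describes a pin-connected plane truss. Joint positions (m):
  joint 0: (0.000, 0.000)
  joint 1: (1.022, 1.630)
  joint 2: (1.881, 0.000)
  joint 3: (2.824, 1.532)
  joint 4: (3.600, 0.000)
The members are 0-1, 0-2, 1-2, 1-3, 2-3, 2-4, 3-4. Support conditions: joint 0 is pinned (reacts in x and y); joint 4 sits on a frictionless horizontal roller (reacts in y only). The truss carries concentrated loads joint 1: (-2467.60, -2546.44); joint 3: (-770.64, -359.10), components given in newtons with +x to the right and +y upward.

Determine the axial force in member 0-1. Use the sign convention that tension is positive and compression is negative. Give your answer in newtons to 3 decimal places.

N=5 nodes, M=7 members, R=3 reactions → 2N=10, M+R=10
member 0 (0-1): L=1.9239, (cx,cy)=(0.5312,0.8472)
member 1 (0-2): L=1.8810, (cx,cy)=(1.0000,0.0000)
member 2 (1-2): L=1.8425, (cx,cy)=(0.4662,-0.8847)
member 3 (1-3): L=1.8047, (cx,cy)=(0.9985,-0.0543)
member 4 (2-3): L=1.7990, (cx,cy)=(0.5242,0.8516)
member 5 (2-4): L=1.7190, (cx,cy)=(1.0000,0.0000)
member 6 (3-4): L=1.7173, (cx,cy)=(0.4519,-0.8921)
solve A·x = −loads:
  F[0-1] = -3949.4968 N (compression)
  F[0-2] = -1140.2154 N (compression)
  F[1-2] = +907.2628 N (tension)
  F[1-3] = -53.4841 N (compression)
  F[2-3] = -942.4941 N (compression)
  F[2-4] = -223.1884 N (compression)
  F[3-4] = +493.9262 N (tension)
  Rx@0 = +3238.2400 N
  Ry@0 = +3346.1646 N
  Ry@4 = -440.6246 N

-3949.497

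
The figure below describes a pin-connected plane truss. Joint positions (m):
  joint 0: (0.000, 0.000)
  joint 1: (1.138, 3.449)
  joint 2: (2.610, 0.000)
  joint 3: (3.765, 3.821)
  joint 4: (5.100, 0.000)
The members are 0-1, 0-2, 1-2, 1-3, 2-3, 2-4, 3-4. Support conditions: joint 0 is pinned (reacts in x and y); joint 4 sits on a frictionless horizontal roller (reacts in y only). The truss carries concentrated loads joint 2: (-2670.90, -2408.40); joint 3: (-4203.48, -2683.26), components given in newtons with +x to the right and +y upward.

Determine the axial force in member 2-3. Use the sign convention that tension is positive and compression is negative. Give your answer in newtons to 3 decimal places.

-2205.456

N=5 nodes, M=7 members, R=3 reactions → 2N=10, M+R=10
member 0 (0-1): L=3.6319, (cx,cy)=(0.3133,0.9496)
member 1 (0-2): L=2.6100, (cx,cy)=(1.0000,0.0000)
member 2 (1-2): L=3.7500, (cx,cy)=(0.3925,-0.9197)
member 3 (1-3): L=2.6532, (cx,cy)=(0.9901,0.1402)
member 4 (2-3): L=3.9917, (cx,cy)=(0.2893,0.9572)
member 5 (2-4): L=2.4900, (cx,cy)=(1.0000,0.0000)
member 6 (3-4): L=4.0475, (cx,cy)=(0.3298,-0.9440)
solve A·x = −loads:
  F[0-1] = -5294.1622 N (compression)
  F[0-2] = -5215.5324 N (compression)
  F[1-2] = +4913.9214 N (tension)
  F[1-3] = -3623.5262 N (compression)
  F[2-3] = -2205.4556 N (compression)
  F[2-4] = +22.3949 N (tension)
  F[3-4] = -67.8978 N (compression)
  Rx@0 = +6874.3800 N
  Ry@0 = +5027.5618 N
  Ry@4 = +64.0982 N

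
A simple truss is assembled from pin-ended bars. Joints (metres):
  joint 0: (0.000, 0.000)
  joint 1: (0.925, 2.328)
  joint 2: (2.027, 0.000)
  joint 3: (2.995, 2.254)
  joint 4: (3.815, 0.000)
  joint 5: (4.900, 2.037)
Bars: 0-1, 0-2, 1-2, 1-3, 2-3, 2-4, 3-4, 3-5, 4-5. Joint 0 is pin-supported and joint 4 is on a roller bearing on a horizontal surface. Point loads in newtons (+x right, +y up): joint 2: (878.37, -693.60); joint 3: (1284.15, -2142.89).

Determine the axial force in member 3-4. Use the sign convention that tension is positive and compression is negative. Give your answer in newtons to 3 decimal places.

-2989.674

N=6 nodes, M=9 members, R=3 reactions → 2N=12, M+R=12
member 0 (0-1): L=2.5050, (cx,cy)=(0.3693,0.9293)
member 1 (0-2): L=2.0270, (cx,cy)=(1.0000,0.0000)
member 2 (1-2): L=2.5757, (cx,cy)=(0.4279,-0.9038)
member 3 (1-3): L=2.0713, (cx,cy)=(0.9994,-0.0357)
member 4 (2-3): L=2.4531, (cx,cy)=(0.3946,0.9188)
member 5 (2-4): L=1.7880, (cx,cy)=(1.0000,0.0000)
member 6 (3-4): L=2.3985, (cx,cy)=(0.3419,-0.9397)
member 7 (3-5): L=1.9173, (cx,cy)=(0.9936,-0.1132)
member 8 (4-5): L=2.3079, (cx,cy)=(0.4701,0.8826)
solve A·x = −loads:
  F[0-1] = -29.0102 N (compression)
  F[0-2] = +2173.2322 N (tension)
  F[1-2] = +30.7725 N (tension)
  F[1-3] = -23.8935 N (compression)
  F[2-3] = +724.5869 N (tension)
  F[2-4] = +1022.1005 N (tension)
  F[3-4] = -2989.6736 N (compression)
  F[3-5] = +0.0000 N (tension)
  F[4-5] = -0.0000 N (compression)
  Rx@0 = -2162.5200 N
  Ry@0 = +26.9600 N
  Ry@4 = +2809.5300 N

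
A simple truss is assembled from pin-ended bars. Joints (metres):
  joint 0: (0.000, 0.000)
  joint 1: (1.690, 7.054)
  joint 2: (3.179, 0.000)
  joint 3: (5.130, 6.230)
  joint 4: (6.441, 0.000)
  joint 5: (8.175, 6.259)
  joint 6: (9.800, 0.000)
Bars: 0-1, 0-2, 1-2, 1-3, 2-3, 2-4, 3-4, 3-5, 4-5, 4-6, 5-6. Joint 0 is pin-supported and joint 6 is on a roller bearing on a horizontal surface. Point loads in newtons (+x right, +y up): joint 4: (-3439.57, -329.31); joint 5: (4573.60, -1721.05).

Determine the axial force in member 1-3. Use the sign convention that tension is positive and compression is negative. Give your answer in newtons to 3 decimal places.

N=7 nodes, M=11 members, R=3 reactions → 2N=14, M+R=14
member 0 (0-1): L=7.2536, (cx,cy)=(0.2330,0.9725)
member 1 (0-2): L=3.1790, (cx,cy)=(1.0000,0.0000)
member 2 (1-2): L=7.2094, (cx,cy)=(0.2065,-0.9784)
member 3 (1-3): L=3.5373, (cx,cy)=(0.9725,-0.2329)
member 4 (2-3): L=6.5283, (cx,cy)=(0.2989,0.9543)
member 5 (2-4): L=3.2620, (cx,cy)=(1.0000,0.0000)
member 6 (3-4): L=6.3664, (cx,cy)=(0.2059,-0.9786)
member 7 (3-5): L=3.0451, (cx,cy)=(1.0000,0.0095)
member 8 (4-5): L=6.4948, (cx,cy)=(0.2670,0.9637)
member 9 (4-6): L=3.3590, (cx,cy)=(1.0000,0.0000)
member 10 (5-6): L=6.4665, (cx,cy)=(0.2513,-0.9679)
solve A·x = −loads:
  F[0-1] = +2594.1783 N (tension)
  F[0-2] = +529.6199 N (tension)
  F[1-2] = -2871.5373 N (compression)
  F[1-3] = +1231.3571 N (tension)
  F[2-3] = +2944.1739 N (tension)
  F[2-4] = -943.3204 N (compression)
  F[3-4] = -2552.7048 N (compression)
  F[3-5] = +2603.1301 N (tension)
  F[4-5] = +2933.8002 N (tension)
  F[4-6] = +1187.3083 N (tension)
  F[5-6] = -4724.7610 N (compression)
  Rx@0 = -1134.0300 N
  Ry@0 = -2522.7861 N
  Ry@6 = +4573.1461 N

1231.357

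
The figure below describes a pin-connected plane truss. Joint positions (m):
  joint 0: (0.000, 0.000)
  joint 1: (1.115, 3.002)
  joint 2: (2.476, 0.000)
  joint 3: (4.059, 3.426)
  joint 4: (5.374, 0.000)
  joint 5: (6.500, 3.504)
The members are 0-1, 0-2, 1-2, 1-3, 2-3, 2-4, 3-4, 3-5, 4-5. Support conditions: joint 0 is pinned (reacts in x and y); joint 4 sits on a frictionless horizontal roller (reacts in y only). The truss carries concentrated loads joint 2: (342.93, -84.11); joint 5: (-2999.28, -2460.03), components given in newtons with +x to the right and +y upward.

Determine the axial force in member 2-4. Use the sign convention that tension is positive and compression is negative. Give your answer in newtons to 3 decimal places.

N=6 nodes, M=9 members, R=3 reactions → 2N=12, M+R=12
member 0 (0-1): L=3.2024, (cx,cy)=(0.3482,0.9374)
member 1 (0-2): L=2.4760, (cx,cy)=(1.0000,0.0000)
member 2 (1-2): L=3.2961, (cx,cy)=(0.4129,-0.9108)
member 3 (1-3): L=2.9744, (cx,cy)=(0.9898,0.1426)
member 4 (2-3): L=3.7740, (cx,cy)=(0.4194,0.9078)
member 5 (2-4): L=2.8980, (cx,cy)=(1.0000,0.0000)
member 6 (3-4): L=3.6697, (cx,cy)=(0.3583,-0.9336)
member 7 (3-5): L=2.4422, (cx,cy)=(0.9995,0.0319)
member 8 (4-5): L=3.6805, (cx,cy)=(0.3059,0.9521)
solve A·x = −loads:
  F[0-1] = -1584.6859 N (compression)
  F[0-2] = -2104.5961 N (compression)
  F[1-2] = +1449.1935 N (tension)
  F[1-3] = -1162.0093 N (compression)
  F[2-3] = -1361.3127 N (compression)
  F[2-4] = -1278.1425 N (compression)
  F[3-4] = +1424.7222 N (tension)
  F[3-5] = -2232.8113 N (compression)
  F[4-5] = -2509.0236 N (compression)
  Rx@0 = +2656.3500 N
  Ry@0 = +1485.5292 N
  Ry@4 = +1058.6108 N

-1278.143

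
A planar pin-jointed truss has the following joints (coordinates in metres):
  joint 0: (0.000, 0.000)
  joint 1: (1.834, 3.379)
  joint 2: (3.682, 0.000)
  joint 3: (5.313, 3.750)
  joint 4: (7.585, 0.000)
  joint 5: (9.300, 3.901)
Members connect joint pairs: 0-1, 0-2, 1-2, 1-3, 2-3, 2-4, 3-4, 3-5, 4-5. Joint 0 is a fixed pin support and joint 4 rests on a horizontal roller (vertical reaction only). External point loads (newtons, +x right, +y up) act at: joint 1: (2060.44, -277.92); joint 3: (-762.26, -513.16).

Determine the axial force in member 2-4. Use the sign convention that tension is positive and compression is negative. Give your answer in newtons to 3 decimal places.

586.287

N=6 nodes, M=9 members, R=3 reactions → 2N=12, M+R=12
member 0 (0-1): L=3.8446, (cx,cy)=(0.4770,0.8789)
member 1 (0-2): L=3.6820, (cx,cy)=(1.0000,0.0000)
member 2 (1-2): L=3.8513, (cx,cy)=(0.4798,-0.8774)
member 3 (1-3): L=3.4987, (cx,cy)=(0.9944,0.1060)
member 4 (2-3): L=4.0893, (cx,cy)=(0.3988,0.9170)
member 5 (2-4): L=3.9030, (cx,cy)=(1.0000,0.0000)
member 6 (3-4): L=4.3846, (cx,cy)=(0.5182,-0.8553)
member 7 (3-5): L=3.9899, (cx,cy)=(0.9993,0.0378)
member 8 (4-5): L=4.2613, (cx,cy)=(0.4025,0.9154)
solve A·x = −loads:
  F[0-1] = +200.9393 N (tension)
  F[0-2] = +1202.3262 N (tension)
  F[1-2] = -715.1381 N (compression)
  F[1-3] = -1630.6319 N (compression)
  F[2-3] = +684.2090 N (tension)
  F[2-4] = +586.2869 N (tension)
  F[3-4] = -1131.4340 N (compression)
  F[3-5] = -0.0000 N (compression)
  F[4-5] = +0.0000 N (tension)
  Rx@0 = -1298.1800 N
  Ry@0 = -176.6031 N
  Ry@4 = +967.6831 N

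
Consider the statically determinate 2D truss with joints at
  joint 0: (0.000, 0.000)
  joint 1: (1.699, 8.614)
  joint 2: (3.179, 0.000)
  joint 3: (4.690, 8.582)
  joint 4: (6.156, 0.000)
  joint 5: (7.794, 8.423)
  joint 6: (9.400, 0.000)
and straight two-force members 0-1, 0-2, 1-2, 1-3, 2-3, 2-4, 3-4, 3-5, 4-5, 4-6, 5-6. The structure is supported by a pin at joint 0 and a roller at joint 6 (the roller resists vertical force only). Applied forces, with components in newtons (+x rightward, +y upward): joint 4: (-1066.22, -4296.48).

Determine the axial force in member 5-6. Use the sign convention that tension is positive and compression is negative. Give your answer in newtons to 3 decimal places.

-2864.427

N=7 nodes, M=11 members, R=3 reactions → 2N=14, M+R=14
member 0 (0-1): L=8.7800, (cx,cy)=(0.1935,0.9811)
member 1 (0-2): L=3.1790, (cx,cy)=(1.0000,0.0000)
member 2 (1-2): L=8.7402, (cx,cy)=(0.1693,-0.9856)
member 3 (1-3): L=2.9912, (cx,cy)=(0.9999,-0.0107)
member 4 (2-3): L=8.7140, (cx,cy)=(0.1734,0.9849)
member 5 (2-4): L=2.9770, (cx,cy)=(1.0000,0.0000)
member 6 (3-4): L=8.7063, (cx,cy)=(0.1684,-0.9857)
member 7 (3-5): L=3.1081, (cx,cy)=(0.9987,-0.0512)
member 8 (4-5): L=8.5808, (cx,cy)=(0.1909,0.9816)
member 9 (4-6): L=3.2440, (cx,cy)=(1.0000,0.0000)
member 10 (5-6): L=8.5747, (cx,cy)=(0.1873,-0.9823)
solve A·x = −loads:
  F[0-1] = -1511.3087 N (compression)
  F[0-2] = -773.7682 N (compression)
  F[1-2] = +1510.4198 N (tension)
  F[1-3] = -548.2458 N (compression)
  F[2-3] = -1511.5047 N (compression)
  F[2-4] = -255.9120 N (compression)
  F[3-4] = +1559.9795 N (tension)
  F[3-5] = -1074.3897 N (compression)
  F[4-5] = +2810.4557 N (tension)
  F[4-6] = +536.4908 N (tension)
  F[5-6] = -2864.4267 N (compression)
  Rx@0 = +1066.2200 N
  Ry@0 = +1482.7427 N
  Ry@6 = +2813.7373 N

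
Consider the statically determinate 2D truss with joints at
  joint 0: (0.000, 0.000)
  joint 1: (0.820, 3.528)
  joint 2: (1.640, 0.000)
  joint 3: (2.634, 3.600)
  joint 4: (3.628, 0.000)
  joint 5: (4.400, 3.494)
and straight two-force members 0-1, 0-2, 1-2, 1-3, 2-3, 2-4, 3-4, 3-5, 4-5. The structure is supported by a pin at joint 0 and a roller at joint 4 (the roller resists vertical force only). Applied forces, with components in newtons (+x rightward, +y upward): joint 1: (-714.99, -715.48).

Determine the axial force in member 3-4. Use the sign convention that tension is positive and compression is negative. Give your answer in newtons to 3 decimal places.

553.535

N=6 nodes, M=9 members, R=3 reactions → 2N=12, M+R=12
member 0 (0-1): L=3.6220, (cx,cy)=(0.2264,0.9740)
member 1 (0-2): L=1.6400, (cx,cy)=(1.0000,0.0000)
member 2 (1-2): L=3.6220, (cx,cy)=(0.2264,-0.9740)
member 3 (1-3): L=1.8154, (cx,cy)=(0.9992,0.0397)
member 4 (2-3): L=3.7347, (cx,cy)=(0.2662,0.9639)
member 5 (2-4): L=1.9880, (cx,cy)=(1.0000,0.0000)
member 6 (3-4): L=3.7347, (cx,cy)=(0.2662,-0.9639)
member 7 (3-5): L=1.7692, (cx,cy)=(0.9982,-0.0599)
member 8 (4-5): L=3.5783, (cx,cy)=(0.2157,0.9764)
solve A·x = −loads:
  F[0-1] = -1282.3441 N (compression)
  F[0-2] = -424.6780 N (compression)
  F[1-2] = +559.9322 N (tension)
  F[1-3] = +298.1486 N (tension)
  F[2-3] = -565.8023 N (compression)
  F[2-4] = -147.3245 N (compression)
  F[3-4] = +553.5352 N (tension)
  F[3-5] = -0.0000 N (tension)
  F[4-5] = +0.0000 N (tension)
  Rx@0 = +714.9900 N
  Ry@0 = +1249.0498 N
  Ry@4 = -533.5698 N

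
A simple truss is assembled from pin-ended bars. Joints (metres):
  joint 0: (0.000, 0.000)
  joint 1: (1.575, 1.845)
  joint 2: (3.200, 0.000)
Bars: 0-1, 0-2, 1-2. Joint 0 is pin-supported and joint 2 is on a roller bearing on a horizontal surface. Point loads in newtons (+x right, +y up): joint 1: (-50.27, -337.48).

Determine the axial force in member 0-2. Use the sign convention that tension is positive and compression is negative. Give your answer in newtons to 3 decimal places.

120.769

N=3 nodes, M=3 members, R=3 reactions → 2N=6, M+R=6
member 0 (0-1): L=2.4258, (cx,cy)=(0.6493,0.7606)
member 1 (0-2): L=3.2000, (cx,cy)=(1.0000,0.0000)
member 2 (1-2): L=2.4586, (cx,cy)=(0.6609,-0.7504)
solve A·x = −loads:
  F[0-1] = -263.4364 N (compression)
  F[0-2] = +120.7693 N (tension)
  F[1-2] = -182.7212 N (compression)
  Rx@0 = +50.2700 N
  Ry@0 = +200.3604 N
  Ry@2 = +137.1196 N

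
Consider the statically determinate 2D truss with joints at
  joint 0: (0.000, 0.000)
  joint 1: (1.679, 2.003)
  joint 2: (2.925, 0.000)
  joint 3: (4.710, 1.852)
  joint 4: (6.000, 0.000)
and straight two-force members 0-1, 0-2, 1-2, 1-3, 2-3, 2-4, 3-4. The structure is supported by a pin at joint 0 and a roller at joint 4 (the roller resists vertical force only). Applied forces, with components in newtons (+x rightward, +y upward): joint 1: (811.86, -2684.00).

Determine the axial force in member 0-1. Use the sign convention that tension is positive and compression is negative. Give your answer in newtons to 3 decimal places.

N=5 nodes, M=7 members, R=3 reactions → 2N=10, M+R=10
member 0 (0-1): L=2.6136, (cx,cy)=(0.6424,0.7664)
member 1 (0-2): L=2.9250, (cx,cy)=(1.0000,0.0000)
member 2 (1-2): L=2.3589, (cx,cy)=(0.5282,-0.8491)
member 3 (1-3): L=3.0348, (cx,cy)=(0.9988,-0.0498)
member 4 (2-3): L=2.5722, (cx,cy)=(0.6940,0.7200)
member 5 (2-4): L=3.0750, (cx,cy)=(1.0000,0.0000)
member 6 (3-4): L=2.2570, (cx,cy)=(0.5716,-0.8206)
solve A·x = −loads:
  F[0-1] = -2168.5430 N (compression)
  F[0-2] = +2204.9366 N (tension)
  F[1-2] = -1108.7147 N (compression)
  F[1-3] = -1621.3142 N (compression)
  F[2-3] = +1307.5181 N (tension)
  F[2-4] = +711.9369 N (tension)
  F[3-4] = -1245.6082 N (compression)
  Rx@0 = -811.8600 N
  Ry@0 = +1661.9014 N
  Ry@4 = +1022.0986 N

-2168.543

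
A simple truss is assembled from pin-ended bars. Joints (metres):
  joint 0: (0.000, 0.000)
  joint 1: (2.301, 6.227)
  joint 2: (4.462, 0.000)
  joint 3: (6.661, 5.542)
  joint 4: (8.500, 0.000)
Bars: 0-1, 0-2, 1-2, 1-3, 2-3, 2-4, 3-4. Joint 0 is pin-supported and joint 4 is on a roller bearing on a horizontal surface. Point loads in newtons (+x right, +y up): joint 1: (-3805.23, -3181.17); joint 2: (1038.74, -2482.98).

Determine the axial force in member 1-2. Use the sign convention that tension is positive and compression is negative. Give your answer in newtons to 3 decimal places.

N=5 nodes, M=7 members, R=3 reactions → 2N=10, M+R=10
member 0 (0-1): L=6.6385, (cx,cy)=(0.3466,0.9380)
member 1 (0-2): L=4.4620, (cx,cy)=(1.0000,0.0000)
member 2 (1-2): L=6.5913, (cx,cy)=(0.3279,-0.9447)
member 3 (1-3): L=4.4135, (cx,cy)=(0.9879,-0.1552)
member 4 (2-3): L=5.9623, (cx,cy)=(0.3688,0.9295)
member 5 (2-4): L=4.0380, (cx,cy)=(1.0000,0.0000)
member 6 (3-4): L=5.8392, (cx,cy)=(0.3149,-0.9491)
solve A·x = −loads:
  F[0-1] = -6702.7515 N (compression)
  F[0-2] = -443.2313 N (compression)
  F[1-2] = +3216.7207 N (tension)
  F[1-3] = +432.5935 N (tension)
  F[2-3] = -598.1109 N (compression)
  F[2-4] = -206.7587 N (compression)
  F[3-4] = +656.4955 N (tension)
  Rx@0 = +2766.4900 N
  Ry@0 = +6287.2369 N
  Ry@4 = -623.0869 N

3216.721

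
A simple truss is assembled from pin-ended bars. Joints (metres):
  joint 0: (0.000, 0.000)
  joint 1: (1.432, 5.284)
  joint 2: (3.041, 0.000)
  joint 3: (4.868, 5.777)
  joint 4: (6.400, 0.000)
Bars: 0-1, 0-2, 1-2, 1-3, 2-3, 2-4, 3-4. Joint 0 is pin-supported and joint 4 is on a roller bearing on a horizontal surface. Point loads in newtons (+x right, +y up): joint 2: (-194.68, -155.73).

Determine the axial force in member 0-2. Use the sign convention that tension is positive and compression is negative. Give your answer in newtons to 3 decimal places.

N=5 nodes, M=7 members, R=3 reactions → 2N=10, M+R=10
member 0 (0-1): L=5.4746, (cx,cy)=(0.2616,0.9652)
member 1 (0-2): L=3.0410, (cx,cy)=(1.0000,0.0000)
member 2 (1-2): L=5.5235, (cx,cy)=(0.2913,-0.9566)
member 3 (1-3): L=3.4712, (cx,cy)=(0.9899,0.1420)
member 4 (2-3): L=6.0590, (cx,cy)=(0.3015,0.9535)
member 5 (2-4): L=3.3590, (cx,cy)=(1.0000,0.0000)
member 6 (3-4): L=5.9767, (cx,cy)=(0.2563,-0.9666)
solve A·x = −loads:
  F[0-1] = -84.6822 N (compression)
  F[0-2] = -172.5296 N (compression)
  F[1-2] = +78.6794 N (tension)
  F[1-3] = -45.5312 N (compression)
  F[2-3] = +84.3906 N (tension)
  F[2-4] = +19.6230 N (tension)
  F[3-4] = -76.5538 N (compression)
  Rx@0 = +194.6800 N
  Ry@0 = +81.7339 N
  Ry@4 = +73.9961 N

-172.530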